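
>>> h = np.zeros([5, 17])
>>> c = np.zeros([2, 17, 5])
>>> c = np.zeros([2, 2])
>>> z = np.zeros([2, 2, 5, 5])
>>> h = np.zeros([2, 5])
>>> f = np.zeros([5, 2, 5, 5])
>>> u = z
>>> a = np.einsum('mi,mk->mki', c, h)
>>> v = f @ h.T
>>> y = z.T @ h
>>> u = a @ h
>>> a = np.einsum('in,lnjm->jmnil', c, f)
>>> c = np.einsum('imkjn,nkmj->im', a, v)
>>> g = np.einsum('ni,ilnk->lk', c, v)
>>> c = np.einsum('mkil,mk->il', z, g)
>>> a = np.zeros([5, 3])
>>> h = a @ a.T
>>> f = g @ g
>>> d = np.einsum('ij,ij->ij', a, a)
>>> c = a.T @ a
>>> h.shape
(5, 5)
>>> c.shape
(3, 3)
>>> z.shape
(2, 2, 5, 5)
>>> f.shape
(2, 2)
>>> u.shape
(2, 5, 5)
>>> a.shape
(5, 3)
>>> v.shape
(5, 2, 5, 2)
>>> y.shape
(5, 5, 2, 5)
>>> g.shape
(2, 2)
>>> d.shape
(5, 3)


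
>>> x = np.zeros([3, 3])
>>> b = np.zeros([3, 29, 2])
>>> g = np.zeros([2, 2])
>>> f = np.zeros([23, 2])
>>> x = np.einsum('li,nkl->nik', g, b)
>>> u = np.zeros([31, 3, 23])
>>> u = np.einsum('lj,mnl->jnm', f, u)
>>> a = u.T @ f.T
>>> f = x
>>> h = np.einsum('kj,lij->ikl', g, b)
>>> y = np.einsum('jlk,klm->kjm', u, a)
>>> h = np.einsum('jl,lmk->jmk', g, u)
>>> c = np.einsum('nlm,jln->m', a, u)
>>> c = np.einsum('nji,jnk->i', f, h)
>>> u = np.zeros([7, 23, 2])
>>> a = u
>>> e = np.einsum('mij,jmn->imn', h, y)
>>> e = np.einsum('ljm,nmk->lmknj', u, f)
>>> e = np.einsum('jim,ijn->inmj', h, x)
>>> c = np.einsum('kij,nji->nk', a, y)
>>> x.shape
(3, 2, 29)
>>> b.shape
(3, 29, 2)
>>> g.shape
(2, 2)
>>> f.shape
(3, 2, 29)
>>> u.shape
(7, 23, 2)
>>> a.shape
(7, 23, 2)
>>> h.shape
(2, 3, 31)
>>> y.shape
(31, 2, 23)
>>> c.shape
(31, 7)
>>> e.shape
(3, 29, 31, 2)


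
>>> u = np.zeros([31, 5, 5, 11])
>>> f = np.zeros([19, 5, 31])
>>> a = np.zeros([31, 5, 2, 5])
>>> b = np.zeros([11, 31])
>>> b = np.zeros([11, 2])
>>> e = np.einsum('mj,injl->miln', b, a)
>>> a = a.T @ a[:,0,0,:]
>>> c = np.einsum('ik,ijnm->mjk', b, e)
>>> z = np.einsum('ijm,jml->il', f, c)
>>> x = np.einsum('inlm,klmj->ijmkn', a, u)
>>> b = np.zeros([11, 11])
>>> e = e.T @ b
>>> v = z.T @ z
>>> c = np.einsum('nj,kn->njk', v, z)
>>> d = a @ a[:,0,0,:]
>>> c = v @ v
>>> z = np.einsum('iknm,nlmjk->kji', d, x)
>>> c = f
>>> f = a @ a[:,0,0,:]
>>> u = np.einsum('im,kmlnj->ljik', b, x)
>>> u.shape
(5, 2, 11, 5)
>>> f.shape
(5, 2, 5, 5)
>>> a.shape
(5, 2, 5, 5)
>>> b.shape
(11, 11)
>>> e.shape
(5, 5, 31, 11)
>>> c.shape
(19, 5, 31)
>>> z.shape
(2, 31, 5)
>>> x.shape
(5, 11, 5, 31, 2)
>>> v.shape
(2, 2)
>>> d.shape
(5, 2, 5, 5)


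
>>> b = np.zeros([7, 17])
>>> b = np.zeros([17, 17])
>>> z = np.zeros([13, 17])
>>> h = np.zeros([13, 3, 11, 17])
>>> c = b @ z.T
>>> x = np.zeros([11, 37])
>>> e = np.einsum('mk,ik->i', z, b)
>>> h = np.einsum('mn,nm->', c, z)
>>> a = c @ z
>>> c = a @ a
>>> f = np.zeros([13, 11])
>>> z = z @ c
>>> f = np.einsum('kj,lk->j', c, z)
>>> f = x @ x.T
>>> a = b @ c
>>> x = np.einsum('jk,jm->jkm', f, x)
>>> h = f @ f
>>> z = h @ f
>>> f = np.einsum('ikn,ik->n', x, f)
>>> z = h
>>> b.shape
(17, 17)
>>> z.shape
(11, 11)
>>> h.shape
(11, 11)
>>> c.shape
(17, 17)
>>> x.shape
(11, 11, 37)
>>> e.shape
(17,)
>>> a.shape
(17, 17)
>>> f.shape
(37,)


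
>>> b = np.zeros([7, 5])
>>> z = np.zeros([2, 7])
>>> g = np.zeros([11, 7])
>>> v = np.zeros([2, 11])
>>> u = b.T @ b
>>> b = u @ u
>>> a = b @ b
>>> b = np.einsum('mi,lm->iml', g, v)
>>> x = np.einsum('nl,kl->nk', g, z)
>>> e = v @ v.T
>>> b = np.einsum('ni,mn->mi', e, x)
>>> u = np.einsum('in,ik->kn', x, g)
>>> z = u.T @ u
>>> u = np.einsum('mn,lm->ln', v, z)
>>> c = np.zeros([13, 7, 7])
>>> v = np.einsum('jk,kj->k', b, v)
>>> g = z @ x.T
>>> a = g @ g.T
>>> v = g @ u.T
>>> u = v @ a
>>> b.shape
(11, 2)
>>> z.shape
(2, 2)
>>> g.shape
(2, 11)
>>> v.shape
(2, 2)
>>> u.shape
(2, 2)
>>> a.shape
(2, 2)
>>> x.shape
(11, 2)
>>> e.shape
(2, 2)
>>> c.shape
(13, 7, 7)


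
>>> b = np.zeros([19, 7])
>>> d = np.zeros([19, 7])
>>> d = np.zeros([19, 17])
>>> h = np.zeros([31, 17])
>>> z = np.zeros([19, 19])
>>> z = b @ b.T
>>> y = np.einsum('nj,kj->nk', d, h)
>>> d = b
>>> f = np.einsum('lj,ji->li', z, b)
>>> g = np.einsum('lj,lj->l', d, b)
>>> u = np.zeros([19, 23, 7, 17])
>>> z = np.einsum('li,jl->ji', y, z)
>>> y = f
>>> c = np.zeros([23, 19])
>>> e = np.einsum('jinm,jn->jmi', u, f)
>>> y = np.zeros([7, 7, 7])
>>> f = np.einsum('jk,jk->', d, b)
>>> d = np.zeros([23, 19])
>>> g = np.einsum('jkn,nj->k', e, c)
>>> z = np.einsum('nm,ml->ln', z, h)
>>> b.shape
(19, 7)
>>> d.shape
(23, 19)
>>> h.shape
(31, 17)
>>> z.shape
(17, 19)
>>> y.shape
(7, 7, 7)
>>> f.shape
()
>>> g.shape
(17,)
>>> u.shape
(19, 23, 7, 17)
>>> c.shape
(23, 19)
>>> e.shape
(19, 17, 23)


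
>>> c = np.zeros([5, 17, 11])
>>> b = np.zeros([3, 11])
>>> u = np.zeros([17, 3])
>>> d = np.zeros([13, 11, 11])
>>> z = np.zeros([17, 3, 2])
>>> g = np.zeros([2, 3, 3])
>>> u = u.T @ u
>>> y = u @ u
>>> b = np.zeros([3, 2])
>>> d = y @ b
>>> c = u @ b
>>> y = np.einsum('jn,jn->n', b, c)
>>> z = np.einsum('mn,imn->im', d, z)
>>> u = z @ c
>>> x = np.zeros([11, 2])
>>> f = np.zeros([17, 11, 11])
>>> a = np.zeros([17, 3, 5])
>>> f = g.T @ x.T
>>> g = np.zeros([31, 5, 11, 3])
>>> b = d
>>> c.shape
(3, 2)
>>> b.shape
(3, 2)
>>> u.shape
(17, 2)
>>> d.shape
(3, 2)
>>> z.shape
(17, 3)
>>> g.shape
(31, 5, 11, 3)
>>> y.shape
(2,)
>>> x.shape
(11, 2)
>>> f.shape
(3, 3, 11)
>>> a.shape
(17, 3, 5)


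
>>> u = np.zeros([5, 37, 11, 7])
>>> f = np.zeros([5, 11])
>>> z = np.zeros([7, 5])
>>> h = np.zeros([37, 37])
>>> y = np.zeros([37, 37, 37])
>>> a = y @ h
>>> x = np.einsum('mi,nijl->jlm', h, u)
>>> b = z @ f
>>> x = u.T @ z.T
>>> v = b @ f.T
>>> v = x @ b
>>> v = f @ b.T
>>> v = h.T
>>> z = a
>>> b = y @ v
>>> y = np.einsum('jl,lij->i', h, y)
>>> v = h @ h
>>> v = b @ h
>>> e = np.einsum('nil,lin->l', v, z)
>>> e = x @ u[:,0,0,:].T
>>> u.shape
(5, 37, 11, 7)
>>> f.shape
(5, 11)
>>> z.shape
(37, 37, 37)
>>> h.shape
(37, 37)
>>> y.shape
(37,)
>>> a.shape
(37, 37, 37)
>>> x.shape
(7, 11, 37, 7)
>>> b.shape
(37, 37, 37)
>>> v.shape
(37, 37, 37)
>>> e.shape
(7, 11, 37, 5)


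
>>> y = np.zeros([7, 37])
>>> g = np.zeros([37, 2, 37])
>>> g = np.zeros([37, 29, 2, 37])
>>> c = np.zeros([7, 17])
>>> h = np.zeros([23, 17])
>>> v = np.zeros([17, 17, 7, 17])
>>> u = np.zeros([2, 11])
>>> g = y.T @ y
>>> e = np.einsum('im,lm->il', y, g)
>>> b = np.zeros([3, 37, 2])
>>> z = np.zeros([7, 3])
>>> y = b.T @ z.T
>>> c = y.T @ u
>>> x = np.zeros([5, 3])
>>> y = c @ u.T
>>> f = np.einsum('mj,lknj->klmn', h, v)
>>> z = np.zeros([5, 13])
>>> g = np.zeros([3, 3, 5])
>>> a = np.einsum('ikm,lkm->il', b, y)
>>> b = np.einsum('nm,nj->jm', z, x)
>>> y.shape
(7, 37, 2)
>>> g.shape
(3, 3, 5)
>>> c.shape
(7, 37, 11)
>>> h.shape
(23, 17)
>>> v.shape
(17, 17, 7, 17)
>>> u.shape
(2, 11)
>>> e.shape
(7, 37)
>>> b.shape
(3, 13)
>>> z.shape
(5, 13)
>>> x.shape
(5, 3)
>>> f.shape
(17, 17, 23, 7)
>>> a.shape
(3, 7)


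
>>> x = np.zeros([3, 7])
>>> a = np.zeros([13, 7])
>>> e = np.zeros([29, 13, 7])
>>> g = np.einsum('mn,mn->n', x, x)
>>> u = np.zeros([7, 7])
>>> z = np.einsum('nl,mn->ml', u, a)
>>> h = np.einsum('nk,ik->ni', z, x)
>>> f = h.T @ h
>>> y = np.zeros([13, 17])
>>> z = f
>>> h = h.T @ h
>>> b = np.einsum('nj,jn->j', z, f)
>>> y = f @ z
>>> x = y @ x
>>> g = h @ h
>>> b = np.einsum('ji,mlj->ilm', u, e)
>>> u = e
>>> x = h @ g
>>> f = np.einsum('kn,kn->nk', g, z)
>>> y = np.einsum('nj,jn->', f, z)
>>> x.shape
(3, 3)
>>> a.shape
(13, 7)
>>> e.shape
(29, 13, 7)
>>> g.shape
(3, 3)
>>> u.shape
(29, 13, 7)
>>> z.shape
(3, 3)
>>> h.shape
(3, 3)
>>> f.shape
(3, 3)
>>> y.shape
()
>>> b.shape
(7, 13, 29)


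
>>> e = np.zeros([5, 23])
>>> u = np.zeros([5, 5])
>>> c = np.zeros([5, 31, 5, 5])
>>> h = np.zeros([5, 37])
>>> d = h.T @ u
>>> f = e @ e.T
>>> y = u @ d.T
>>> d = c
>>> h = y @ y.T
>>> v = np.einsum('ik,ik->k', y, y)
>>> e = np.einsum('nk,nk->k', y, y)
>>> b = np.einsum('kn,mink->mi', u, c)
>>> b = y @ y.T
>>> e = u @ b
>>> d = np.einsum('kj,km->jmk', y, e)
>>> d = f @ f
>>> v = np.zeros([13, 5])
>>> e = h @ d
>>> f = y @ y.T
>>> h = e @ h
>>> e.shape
(5, 5)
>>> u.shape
(5, 5)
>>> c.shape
(5, 31, 5, 5)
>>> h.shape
(5, 5)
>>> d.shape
(5, 5)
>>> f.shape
(5, 5)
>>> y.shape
(5, 37)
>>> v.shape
(13, 5)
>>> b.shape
(5, 5)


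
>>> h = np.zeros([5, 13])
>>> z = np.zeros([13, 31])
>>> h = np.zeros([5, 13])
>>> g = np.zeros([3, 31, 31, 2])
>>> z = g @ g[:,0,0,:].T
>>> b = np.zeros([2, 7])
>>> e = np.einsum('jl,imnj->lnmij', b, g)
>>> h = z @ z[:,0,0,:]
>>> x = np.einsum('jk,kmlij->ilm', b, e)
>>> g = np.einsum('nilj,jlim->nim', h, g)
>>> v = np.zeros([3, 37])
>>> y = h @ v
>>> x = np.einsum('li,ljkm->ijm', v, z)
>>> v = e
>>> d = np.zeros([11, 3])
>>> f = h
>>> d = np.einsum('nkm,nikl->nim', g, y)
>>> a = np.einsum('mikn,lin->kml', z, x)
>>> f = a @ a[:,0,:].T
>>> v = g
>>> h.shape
(3, 31, 31, 3)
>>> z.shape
(3, 31, 31, 3)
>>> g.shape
(3, 31, 2)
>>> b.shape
(2, 7)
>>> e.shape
(7, 31, 31, 3, 2)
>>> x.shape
(37, 31, 3)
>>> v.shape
(3, 31, 2)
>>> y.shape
(3, 31, 31, 37)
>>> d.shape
(3, 31, 2)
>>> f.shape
(31, 3, 31)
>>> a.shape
(31, 3, 37)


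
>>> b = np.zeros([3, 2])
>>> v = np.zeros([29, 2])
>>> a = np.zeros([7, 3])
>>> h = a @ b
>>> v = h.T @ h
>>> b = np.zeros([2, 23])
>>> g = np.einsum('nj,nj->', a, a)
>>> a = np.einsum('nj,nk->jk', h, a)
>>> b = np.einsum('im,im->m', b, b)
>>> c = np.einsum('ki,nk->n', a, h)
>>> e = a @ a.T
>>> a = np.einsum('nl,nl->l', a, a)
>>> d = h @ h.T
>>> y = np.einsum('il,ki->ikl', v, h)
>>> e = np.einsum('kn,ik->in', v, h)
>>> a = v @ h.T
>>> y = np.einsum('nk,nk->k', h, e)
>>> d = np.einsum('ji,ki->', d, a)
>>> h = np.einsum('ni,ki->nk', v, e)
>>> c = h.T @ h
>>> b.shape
(23,)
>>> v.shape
(2, 2)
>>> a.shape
(2, 7)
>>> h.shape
(2, 7)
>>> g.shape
()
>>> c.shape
(7, 7)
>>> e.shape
(7, 2)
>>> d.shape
()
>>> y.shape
(2,)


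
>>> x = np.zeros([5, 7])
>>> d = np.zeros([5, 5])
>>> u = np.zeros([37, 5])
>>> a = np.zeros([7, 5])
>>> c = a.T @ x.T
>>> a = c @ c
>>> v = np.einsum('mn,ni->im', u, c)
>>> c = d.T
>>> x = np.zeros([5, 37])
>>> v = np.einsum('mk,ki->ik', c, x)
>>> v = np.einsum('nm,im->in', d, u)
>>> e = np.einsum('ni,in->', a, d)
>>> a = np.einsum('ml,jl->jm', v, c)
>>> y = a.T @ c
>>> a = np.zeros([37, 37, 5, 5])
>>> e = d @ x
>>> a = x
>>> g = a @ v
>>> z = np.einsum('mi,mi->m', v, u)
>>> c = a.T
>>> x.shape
(5, 37)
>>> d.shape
(5, 5)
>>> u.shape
(37, 5)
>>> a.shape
(5, 37)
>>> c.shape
(37, 5)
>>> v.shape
(37, 5)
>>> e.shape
(5, 37)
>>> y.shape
(37, 5)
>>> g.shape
(5, 5)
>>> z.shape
(37,)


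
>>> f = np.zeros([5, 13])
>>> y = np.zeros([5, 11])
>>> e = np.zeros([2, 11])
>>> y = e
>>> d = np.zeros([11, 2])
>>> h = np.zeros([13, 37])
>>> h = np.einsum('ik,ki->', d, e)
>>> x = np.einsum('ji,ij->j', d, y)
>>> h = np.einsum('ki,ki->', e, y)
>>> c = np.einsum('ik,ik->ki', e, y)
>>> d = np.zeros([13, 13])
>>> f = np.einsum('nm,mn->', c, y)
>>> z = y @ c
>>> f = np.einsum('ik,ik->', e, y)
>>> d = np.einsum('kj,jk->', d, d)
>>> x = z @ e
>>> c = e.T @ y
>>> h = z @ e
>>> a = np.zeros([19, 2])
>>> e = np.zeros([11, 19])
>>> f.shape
()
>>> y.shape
(2, 11)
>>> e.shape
(11, 19)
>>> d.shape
()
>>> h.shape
(2, 11)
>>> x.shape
(2, 11)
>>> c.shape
(11, 11)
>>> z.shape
(2, 2)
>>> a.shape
(19, 2)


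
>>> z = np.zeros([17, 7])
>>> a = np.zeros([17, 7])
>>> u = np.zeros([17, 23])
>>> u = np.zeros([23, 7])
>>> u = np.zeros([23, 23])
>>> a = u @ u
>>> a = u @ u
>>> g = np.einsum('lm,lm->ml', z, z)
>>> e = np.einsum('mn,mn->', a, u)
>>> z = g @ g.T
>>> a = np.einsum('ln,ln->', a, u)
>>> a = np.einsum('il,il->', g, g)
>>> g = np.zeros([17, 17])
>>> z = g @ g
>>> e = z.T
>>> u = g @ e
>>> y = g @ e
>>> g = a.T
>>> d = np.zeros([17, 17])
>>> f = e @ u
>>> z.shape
(17, 17)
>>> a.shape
()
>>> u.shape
(17, 17)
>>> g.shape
()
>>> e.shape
(17, 17)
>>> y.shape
(17, 17)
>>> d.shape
(17, 17)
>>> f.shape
(17, 17)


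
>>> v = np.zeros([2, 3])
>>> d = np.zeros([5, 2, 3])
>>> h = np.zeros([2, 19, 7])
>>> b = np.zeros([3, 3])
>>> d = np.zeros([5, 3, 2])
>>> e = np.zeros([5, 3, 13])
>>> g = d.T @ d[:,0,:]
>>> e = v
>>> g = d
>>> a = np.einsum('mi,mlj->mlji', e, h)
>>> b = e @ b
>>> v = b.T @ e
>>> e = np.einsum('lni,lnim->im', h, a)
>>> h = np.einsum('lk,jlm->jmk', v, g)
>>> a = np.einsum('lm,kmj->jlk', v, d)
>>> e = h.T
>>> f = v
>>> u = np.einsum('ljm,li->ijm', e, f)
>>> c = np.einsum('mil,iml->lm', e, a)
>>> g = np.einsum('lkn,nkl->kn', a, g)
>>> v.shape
(3, 3)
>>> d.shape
(5, 3, 2)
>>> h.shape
(5, 2, 3)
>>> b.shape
(2, 3)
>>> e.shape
(3, 2, 5)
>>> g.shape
(3, 5)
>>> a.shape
(2, 3, 5)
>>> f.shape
(3, 3)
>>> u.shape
(3, 2, 5)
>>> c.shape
(5, 3)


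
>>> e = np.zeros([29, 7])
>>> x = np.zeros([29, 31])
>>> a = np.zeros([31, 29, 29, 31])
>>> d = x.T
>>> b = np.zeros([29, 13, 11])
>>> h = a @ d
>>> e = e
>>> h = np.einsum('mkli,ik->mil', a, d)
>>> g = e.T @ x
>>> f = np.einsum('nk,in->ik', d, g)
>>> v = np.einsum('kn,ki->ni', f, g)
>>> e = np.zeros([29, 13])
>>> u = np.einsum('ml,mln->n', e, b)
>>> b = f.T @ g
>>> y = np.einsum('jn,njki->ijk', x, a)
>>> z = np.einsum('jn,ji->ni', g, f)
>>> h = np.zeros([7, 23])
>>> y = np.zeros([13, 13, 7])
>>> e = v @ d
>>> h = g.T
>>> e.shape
(29, 29)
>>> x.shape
(29, 31)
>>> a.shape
(31, 29, 29, 31)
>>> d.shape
(31, 29)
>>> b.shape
(29, 31)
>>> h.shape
(31, 7)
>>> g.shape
(7, 31)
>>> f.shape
(7, 29)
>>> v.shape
(29, 31)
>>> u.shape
(11,)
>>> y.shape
(13, 13, 7)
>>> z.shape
(31, 29)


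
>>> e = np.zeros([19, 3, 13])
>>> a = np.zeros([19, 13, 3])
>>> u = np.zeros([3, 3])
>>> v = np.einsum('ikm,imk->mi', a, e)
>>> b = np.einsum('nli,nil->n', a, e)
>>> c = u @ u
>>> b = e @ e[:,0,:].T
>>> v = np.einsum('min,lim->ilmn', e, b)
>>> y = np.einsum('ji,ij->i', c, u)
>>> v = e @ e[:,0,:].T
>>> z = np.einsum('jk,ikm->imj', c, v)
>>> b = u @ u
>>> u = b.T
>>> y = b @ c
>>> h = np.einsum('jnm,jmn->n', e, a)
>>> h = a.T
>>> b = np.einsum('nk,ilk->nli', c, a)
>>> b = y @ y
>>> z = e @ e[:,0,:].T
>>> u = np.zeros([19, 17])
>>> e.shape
(19, 3, 13)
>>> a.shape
(19, 13, 3)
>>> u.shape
(19, 17)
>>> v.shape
(19, 3, 19)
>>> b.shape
(3, 3)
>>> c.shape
(3, 3)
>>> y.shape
(3, 3)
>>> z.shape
(19, 3, 19)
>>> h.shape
(3, 13, 19)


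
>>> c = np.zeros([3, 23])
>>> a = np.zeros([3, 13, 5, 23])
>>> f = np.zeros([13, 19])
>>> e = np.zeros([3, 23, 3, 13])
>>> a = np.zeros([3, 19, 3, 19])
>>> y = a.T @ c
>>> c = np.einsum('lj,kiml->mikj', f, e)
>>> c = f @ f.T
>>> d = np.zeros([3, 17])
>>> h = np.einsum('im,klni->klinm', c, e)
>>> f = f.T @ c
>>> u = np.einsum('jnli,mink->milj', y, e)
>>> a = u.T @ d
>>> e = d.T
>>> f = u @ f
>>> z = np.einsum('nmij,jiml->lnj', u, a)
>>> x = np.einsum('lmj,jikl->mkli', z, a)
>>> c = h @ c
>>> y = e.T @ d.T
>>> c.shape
(3, 23, 13, 3, 13)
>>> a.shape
(19, 19, 23, 17)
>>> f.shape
(3, 23, 19, 13)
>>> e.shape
(17, 3)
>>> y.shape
(3, 3)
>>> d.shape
(3, 17)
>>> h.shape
(3, 23, 13, 3, 13)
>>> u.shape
(3, 23, 19, 19)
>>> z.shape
(17, 3, 19)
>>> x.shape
(3, 23, 17, 19)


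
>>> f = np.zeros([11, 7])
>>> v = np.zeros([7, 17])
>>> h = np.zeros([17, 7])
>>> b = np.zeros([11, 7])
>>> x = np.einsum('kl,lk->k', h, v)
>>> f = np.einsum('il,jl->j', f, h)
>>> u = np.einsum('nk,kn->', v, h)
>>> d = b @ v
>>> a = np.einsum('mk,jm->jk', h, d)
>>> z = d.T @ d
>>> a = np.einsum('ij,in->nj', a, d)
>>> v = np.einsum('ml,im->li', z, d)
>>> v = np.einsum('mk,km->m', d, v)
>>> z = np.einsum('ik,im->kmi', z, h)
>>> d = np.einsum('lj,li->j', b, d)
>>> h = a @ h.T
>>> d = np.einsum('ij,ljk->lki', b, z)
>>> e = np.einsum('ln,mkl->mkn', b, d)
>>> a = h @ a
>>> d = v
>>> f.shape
(17,)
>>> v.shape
(11,)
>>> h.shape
(17, 17)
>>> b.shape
(11, 7)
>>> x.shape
(17,)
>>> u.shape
()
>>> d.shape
(11,)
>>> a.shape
(17, 7)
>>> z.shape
(17, 7, 17)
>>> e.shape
(17, 17, 7)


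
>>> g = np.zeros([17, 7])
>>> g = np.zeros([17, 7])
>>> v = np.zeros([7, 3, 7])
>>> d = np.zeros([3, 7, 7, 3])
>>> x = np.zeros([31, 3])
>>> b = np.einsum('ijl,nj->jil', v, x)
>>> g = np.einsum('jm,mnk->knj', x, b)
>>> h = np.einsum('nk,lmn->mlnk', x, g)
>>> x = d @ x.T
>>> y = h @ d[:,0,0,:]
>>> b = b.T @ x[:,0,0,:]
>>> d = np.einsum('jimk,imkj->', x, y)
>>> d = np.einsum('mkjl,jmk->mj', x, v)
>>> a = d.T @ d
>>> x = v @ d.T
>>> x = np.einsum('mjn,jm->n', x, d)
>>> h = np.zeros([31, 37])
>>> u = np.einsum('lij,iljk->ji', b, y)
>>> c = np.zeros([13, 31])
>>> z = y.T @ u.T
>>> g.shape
(7, 7, 31)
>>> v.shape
(7, 3, 7)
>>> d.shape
(3, 7)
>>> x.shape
(3,)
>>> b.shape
(7, 7, 31)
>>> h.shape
(31, 37)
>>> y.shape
(7, 7, 31, 3)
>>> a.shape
(7, 7)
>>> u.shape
(31, 7)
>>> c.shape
(13, 31)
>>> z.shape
(3, 31, 7, 31)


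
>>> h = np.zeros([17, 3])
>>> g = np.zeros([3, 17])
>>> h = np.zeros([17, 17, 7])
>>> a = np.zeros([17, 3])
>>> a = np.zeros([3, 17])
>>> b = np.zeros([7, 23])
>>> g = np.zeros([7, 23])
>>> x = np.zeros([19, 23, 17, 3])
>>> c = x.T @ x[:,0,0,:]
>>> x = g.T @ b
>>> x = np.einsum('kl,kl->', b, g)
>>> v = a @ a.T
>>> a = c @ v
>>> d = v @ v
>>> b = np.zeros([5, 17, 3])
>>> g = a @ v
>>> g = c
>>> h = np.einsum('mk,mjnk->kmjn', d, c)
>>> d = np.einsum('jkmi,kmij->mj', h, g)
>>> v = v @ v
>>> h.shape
(3, 3, 17, 23)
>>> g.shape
(3, 17, 23, 3)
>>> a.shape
(3, 17, 23, 3)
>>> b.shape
(5, 17, 3)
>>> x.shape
()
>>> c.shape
(3, 17, 23, 3)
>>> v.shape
(3, 3)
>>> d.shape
(17, 3)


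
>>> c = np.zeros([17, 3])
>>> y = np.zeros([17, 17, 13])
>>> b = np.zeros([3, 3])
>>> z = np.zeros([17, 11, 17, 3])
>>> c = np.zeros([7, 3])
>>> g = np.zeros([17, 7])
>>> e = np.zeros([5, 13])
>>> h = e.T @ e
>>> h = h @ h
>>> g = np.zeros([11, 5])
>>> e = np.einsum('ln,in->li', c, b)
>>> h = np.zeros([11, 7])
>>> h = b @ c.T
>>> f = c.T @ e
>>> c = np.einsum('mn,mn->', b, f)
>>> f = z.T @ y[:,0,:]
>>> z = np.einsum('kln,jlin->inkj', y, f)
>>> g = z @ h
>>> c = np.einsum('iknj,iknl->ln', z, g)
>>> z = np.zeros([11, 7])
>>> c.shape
(7, 17)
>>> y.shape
(17, 17, 13)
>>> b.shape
(3, 3)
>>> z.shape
(11, 7)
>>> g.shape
(11, 13, 17, 7)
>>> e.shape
(7, 3)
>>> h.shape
(3, 7)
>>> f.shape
(3, 17, 11, 13)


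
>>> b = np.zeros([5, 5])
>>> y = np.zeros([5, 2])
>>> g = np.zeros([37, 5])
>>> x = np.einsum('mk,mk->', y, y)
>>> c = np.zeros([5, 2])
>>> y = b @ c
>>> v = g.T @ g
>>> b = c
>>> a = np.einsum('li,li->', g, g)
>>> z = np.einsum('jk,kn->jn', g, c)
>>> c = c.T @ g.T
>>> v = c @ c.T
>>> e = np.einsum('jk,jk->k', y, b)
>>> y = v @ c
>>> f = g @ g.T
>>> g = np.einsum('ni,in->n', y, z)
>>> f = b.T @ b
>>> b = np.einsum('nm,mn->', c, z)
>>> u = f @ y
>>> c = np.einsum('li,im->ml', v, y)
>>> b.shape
()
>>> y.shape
(2, 37)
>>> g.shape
(2,)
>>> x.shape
()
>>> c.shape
(37, 2)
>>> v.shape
(2, 2)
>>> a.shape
()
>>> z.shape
(37, 2)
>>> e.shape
(2,)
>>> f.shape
(2, 2)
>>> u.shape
(2, 37)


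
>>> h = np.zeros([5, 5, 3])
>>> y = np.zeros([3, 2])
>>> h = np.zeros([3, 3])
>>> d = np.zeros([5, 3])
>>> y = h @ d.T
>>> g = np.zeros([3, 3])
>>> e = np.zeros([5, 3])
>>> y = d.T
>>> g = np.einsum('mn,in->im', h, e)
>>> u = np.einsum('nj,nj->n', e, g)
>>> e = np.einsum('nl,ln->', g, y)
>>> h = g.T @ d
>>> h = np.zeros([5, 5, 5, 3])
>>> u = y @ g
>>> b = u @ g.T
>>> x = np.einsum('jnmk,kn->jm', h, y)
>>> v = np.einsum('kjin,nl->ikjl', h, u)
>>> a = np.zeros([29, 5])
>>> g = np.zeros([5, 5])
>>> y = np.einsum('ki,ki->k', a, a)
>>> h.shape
(5, 5, 5, 3)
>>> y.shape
(29,)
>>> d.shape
(5, 3)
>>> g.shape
(5, 5)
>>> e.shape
()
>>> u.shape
(3, 3)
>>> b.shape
(3, 5)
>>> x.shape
(5, 5)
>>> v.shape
(5, 5, 5, 3)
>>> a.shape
(29, 5)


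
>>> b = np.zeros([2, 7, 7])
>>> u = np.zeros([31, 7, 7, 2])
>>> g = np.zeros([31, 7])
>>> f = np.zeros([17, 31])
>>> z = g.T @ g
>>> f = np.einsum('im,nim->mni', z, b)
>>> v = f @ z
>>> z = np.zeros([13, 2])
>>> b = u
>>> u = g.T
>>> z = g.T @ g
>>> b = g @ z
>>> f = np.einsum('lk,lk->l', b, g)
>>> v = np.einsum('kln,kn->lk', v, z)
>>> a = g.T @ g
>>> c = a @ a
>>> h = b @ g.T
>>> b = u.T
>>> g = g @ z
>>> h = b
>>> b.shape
(31, 7)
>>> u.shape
(7, 31)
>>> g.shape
(31, 7)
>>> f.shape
(31,)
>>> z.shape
(7, 7)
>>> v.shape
(2, 7)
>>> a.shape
(7, 7)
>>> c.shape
(7, 7)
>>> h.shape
(31, 7)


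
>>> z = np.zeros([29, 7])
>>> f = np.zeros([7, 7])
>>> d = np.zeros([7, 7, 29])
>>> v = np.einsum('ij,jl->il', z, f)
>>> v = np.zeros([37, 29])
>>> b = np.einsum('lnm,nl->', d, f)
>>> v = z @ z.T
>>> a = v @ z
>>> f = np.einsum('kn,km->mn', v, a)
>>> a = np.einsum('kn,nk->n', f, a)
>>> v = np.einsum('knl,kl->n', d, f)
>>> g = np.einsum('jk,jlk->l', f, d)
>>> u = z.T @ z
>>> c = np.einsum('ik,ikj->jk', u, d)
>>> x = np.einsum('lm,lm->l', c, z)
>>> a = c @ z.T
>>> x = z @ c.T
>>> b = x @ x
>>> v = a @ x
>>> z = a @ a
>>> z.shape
(29, 29)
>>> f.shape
(7, 29)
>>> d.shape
(7, 7, 29)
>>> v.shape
(29, 29)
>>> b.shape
(29, 29)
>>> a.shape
(29, 29)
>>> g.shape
(7,)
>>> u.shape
(7, 7)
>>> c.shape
(29, 7)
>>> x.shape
(29, 29)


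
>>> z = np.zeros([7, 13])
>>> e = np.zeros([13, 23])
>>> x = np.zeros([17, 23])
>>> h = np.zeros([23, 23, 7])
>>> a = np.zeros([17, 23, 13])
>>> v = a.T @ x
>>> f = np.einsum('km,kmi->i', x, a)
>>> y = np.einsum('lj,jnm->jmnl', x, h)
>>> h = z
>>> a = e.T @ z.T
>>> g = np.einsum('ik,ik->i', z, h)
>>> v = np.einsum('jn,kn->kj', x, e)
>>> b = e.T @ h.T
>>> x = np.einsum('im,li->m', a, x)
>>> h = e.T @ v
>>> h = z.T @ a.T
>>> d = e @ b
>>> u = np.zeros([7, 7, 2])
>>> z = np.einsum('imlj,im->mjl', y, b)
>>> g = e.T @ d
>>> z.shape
(7, 17, 23)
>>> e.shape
(13, 23)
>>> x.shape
(7,)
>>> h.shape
(13, 23)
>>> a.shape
(23, 7)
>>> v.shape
(13, 17)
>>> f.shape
(13,)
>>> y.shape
(23, 7, 23, 17)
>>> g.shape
(23, 7)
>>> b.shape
(23, 7)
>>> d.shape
(13, 7)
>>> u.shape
(7, 7, 2)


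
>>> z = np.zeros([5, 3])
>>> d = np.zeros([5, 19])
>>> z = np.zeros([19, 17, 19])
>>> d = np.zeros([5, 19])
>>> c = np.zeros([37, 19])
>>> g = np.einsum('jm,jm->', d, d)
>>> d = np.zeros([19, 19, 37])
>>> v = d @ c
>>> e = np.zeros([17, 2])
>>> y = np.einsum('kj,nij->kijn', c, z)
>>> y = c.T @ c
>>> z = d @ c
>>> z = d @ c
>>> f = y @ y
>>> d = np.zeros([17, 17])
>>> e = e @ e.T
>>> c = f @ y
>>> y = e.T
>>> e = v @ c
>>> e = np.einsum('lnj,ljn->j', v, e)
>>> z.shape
(19, 19, 19)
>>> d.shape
(17, 17)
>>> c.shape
(19, 19)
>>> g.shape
()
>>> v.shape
(19, 19, 19)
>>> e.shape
(19,)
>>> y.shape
(17, 17)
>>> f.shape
(19, 19)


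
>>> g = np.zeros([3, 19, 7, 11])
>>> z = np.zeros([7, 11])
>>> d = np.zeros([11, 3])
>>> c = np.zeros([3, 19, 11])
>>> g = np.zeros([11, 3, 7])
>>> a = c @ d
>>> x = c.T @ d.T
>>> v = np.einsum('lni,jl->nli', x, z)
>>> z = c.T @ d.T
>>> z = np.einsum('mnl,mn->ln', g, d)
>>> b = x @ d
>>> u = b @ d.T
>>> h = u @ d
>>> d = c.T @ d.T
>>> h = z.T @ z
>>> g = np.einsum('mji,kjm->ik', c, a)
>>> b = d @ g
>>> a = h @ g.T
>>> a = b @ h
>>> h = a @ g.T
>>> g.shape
(11, 3)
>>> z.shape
(7, 3)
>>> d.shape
(11, 19, 11)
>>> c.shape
(3, 19, 11)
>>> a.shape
(11, 19, 3)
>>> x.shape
(11, 19, 11)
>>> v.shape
(19, 11, 11)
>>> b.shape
(11, 19, 3)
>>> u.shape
(11, 19, 11)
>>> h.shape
(11, 19, 11)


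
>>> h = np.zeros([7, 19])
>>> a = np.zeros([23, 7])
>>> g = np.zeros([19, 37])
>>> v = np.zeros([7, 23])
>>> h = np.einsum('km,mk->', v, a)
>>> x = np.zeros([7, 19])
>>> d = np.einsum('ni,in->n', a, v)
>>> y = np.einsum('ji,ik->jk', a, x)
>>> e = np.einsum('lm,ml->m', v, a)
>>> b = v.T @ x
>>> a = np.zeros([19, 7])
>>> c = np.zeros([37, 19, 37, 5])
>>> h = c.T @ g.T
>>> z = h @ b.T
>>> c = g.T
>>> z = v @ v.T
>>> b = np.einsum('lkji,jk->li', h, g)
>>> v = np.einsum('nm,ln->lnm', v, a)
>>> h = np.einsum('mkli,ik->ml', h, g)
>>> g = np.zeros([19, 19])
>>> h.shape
(5, 19)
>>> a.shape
(19, 7)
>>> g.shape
(19, 19)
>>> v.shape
(19, 7, 23)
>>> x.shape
(7, 19)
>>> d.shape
(23,)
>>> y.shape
(23, 19)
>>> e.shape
(23,)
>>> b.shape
(5, 19)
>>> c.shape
(37, 19)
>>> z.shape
(7, 7)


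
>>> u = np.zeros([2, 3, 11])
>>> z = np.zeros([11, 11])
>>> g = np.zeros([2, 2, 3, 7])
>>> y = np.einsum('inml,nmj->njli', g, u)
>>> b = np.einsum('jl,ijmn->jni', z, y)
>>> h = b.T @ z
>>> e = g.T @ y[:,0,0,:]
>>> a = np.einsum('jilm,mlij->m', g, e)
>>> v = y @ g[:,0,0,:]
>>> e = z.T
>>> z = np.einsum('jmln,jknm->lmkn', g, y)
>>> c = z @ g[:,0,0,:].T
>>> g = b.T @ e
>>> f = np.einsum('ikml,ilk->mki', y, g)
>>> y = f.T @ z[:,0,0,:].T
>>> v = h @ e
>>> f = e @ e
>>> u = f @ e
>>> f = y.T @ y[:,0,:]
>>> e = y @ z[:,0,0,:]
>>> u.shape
(11, 11)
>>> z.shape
(3, 2, 11, 7)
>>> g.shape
(2, 2, 11)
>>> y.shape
(2, 11, 3)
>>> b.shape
(11, 2, 2)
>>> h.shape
(2, 2, 11)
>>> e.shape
(2, 11, 7)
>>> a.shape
(7,)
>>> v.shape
(2, 2, 11)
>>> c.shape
(3, 2, 11, 2)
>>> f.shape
(3, 11, 3)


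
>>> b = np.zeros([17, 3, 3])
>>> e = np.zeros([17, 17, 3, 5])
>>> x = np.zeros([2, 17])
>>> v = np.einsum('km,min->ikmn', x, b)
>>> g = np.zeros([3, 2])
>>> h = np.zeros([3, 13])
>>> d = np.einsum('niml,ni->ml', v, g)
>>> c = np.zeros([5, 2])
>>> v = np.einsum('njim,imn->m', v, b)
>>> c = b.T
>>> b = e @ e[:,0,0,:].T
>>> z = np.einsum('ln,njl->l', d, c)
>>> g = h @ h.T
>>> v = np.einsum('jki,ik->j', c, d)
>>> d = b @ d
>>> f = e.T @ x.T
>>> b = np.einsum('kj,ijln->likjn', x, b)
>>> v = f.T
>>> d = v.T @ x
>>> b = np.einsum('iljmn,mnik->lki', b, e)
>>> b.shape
(17, 5, 3)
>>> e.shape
(17, 17, 3, 5)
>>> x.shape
(2, 17)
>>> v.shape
(2, 17, 3, 5)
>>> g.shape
(3, 3)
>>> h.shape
(3, 13)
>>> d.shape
(5, 3, 17, 17)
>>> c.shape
(3, 3, 17)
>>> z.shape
(17,)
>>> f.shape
(5, 3, 17, 2)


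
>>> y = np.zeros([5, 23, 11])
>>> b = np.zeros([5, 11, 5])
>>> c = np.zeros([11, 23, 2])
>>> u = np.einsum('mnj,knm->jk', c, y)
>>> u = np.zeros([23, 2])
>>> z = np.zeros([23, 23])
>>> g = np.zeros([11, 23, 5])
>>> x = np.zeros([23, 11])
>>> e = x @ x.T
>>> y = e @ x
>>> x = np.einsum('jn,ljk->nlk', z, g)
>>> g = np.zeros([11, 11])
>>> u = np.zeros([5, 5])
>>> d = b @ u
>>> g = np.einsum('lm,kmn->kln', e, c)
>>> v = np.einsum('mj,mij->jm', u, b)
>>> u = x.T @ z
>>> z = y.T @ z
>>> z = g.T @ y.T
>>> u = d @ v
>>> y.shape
(23, 11)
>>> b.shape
(5, 11, 5)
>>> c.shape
(11, 23, 2)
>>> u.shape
(5, 11, 5)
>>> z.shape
(2, 23, 23)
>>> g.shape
(11, 23, 2)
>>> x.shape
(23, 11, 5)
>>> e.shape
(23, 23)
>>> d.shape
(5, 11, 5)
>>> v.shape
(5, 5)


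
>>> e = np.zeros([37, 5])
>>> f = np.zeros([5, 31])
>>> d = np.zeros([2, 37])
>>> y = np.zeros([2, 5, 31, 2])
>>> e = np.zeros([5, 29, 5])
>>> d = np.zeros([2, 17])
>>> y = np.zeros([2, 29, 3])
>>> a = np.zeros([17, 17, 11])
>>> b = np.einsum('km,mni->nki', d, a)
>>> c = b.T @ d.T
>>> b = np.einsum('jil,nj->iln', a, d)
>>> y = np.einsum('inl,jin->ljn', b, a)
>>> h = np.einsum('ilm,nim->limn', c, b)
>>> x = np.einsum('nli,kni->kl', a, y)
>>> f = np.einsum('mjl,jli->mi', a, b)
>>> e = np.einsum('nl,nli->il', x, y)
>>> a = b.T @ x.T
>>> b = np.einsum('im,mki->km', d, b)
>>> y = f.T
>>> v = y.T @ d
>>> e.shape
(11, 17)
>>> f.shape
(17, 2)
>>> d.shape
(2, 17)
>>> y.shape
(2, 17)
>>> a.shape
(2, 11, 2)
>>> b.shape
(11, 17)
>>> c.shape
(11, 2, 2)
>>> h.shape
(2, 11, 2, 17)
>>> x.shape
(2, 17)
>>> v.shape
(17, 17)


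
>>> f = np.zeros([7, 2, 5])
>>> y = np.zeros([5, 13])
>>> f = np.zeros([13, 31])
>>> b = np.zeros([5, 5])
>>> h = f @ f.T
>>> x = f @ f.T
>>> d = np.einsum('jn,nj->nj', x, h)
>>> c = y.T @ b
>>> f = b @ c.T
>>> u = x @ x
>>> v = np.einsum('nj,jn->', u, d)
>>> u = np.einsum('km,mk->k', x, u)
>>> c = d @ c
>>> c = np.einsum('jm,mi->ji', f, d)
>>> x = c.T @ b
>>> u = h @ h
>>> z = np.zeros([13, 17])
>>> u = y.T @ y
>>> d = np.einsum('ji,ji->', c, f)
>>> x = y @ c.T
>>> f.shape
(5, 13)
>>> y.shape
(5, 13)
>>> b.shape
(5, 5)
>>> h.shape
(13, 13)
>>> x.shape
(5, 5)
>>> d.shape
()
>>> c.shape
(5, 13)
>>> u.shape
(13, 13)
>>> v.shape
()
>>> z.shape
(13, 17)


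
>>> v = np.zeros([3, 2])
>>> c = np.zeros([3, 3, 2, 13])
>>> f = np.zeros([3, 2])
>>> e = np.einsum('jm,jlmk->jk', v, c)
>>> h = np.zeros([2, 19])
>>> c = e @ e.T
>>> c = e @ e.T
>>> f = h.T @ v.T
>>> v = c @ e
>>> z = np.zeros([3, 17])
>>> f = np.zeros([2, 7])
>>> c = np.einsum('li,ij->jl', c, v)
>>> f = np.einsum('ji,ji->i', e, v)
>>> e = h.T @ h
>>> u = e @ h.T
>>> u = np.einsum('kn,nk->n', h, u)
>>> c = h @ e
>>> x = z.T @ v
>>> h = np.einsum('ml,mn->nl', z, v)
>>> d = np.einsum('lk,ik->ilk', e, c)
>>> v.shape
(3, 13)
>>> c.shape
(2, 19)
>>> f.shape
(13,)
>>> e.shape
(19, 19)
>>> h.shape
(13, 17)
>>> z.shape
(3, 17)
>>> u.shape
(19,)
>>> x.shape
(17, 13)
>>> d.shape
(2, 19, 19)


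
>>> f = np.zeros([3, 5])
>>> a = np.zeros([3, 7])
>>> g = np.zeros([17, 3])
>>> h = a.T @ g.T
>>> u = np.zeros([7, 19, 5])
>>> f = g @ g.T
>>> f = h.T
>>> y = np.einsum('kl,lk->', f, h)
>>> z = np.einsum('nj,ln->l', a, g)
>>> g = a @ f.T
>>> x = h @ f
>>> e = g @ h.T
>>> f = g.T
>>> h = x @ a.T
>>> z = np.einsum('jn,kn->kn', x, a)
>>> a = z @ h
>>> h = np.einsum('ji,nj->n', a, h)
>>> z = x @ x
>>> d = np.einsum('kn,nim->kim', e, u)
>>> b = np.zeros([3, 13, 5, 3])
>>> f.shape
(17, 3)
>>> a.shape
(3, 3)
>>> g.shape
(3, 17)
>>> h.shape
(7,)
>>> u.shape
(7, 19, 5)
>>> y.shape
()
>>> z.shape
(7, 7)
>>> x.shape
(7, 7)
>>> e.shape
(3, 7)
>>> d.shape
(3, 19, 5)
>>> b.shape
(3, 13, 5, 3)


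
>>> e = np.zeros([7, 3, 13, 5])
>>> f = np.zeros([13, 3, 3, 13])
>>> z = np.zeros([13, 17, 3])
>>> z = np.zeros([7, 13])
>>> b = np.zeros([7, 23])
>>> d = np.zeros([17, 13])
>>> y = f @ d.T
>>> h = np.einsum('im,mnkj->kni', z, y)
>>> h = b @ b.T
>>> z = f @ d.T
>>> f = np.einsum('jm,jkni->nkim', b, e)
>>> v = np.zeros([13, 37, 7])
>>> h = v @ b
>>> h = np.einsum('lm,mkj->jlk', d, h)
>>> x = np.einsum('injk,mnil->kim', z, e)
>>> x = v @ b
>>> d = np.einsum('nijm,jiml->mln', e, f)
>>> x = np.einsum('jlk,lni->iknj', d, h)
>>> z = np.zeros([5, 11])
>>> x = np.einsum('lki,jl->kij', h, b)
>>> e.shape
(7, 3, 13, 5)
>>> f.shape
(13, 3, 5, 23)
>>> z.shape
(5, 11)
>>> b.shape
(7, 23)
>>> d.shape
(5, 23, 7)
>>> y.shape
(13, 3, 3, 17)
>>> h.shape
(23, 17, 37)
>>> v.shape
(13, 37, 7)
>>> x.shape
(17, 37, 7)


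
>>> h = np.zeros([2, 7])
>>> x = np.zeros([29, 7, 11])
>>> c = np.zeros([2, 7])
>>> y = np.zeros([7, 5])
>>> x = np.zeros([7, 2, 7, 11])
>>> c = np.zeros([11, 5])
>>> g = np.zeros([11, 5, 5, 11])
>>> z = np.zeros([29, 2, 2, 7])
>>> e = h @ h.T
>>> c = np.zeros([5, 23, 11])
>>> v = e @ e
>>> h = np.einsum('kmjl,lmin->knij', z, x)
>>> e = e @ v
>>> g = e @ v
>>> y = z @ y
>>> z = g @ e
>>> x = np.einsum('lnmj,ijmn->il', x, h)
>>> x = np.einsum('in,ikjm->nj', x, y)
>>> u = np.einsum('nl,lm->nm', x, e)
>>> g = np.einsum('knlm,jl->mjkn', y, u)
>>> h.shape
(29, 11, 7, 2)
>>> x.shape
(7, 2)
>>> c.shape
(5, 23, 11)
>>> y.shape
(29, 2, 2, 5)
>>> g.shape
(5, 7, 29, 2)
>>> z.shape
(2, 2)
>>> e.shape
(2, 2)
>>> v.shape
(2, 2)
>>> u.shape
(7, 2)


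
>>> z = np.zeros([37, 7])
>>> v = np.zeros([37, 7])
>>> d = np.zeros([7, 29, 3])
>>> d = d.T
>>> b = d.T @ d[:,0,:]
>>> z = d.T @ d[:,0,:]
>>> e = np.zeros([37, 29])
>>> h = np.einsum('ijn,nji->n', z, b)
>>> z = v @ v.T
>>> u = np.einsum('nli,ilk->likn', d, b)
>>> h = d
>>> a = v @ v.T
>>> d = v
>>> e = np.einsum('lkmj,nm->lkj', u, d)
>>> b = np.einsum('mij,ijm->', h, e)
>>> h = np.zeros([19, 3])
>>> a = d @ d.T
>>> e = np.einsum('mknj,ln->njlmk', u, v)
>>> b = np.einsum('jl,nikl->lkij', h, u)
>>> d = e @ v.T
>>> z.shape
(37, 37)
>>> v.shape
(37, 7)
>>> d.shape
(7, 3, 37, 29, 37)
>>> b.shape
(3, 7, 7, 19)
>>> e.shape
(7, 3, 37, 29, 7)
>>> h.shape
(19, 3)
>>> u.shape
(29, 7, 7, 3)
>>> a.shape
(37, 37)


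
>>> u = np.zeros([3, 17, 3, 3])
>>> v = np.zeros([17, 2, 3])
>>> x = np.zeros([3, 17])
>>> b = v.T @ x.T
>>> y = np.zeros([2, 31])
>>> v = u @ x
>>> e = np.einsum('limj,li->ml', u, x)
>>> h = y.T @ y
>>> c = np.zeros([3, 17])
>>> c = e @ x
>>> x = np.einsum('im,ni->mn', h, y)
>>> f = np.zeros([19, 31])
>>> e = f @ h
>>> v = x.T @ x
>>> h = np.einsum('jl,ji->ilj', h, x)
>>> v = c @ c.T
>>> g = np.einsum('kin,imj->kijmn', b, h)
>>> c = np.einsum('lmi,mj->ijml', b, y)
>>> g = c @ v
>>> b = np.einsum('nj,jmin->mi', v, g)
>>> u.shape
(3, 17, 3, 3)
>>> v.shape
(3, 3)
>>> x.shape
(31, 2)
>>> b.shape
(31, 2)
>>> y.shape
(2, 31)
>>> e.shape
(19, 31)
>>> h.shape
(2, 31, 31)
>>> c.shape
(3, 31, 2, 3)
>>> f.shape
(19, 31)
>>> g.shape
(3, 31, 2, 3)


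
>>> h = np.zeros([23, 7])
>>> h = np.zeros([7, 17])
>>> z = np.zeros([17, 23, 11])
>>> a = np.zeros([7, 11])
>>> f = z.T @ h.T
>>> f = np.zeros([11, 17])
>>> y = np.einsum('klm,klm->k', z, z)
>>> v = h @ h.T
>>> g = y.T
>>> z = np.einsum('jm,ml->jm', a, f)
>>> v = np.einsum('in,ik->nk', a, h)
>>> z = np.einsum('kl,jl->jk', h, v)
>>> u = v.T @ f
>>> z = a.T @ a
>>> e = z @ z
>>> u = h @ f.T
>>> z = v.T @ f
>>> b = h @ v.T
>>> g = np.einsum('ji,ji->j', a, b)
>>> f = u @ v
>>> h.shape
(7, 17)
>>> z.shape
(17, 17)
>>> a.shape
(7, 11)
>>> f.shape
(7, 17)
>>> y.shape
(17,)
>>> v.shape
(11, 17)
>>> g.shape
(7,)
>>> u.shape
(7, 11)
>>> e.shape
(11, 11)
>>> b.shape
(7, 11)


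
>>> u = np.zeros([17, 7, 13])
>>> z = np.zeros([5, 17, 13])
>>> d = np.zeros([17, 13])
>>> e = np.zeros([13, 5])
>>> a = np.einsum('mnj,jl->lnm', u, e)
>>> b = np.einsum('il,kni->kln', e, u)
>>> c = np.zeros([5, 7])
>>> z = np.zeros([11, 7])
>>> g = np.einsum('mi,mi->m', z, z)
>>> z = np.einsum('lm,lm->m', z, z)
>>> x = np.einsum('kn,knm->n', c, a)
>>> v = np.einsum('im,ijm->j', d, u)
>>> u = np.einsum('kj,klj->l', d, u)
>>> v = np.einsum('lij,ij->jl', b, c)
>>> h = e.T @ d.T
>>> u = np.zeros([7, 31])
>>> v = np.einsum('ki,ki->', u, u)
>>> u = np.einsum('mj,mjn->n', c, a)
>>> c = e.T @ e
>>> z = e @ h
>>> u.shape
(17,)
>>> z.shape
(13, 17)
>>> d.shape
(17, 13)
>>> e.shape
(13, 5)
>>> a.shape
(5, 7, 17)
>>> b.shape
(17, 5, 7)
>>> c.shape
(5, 5)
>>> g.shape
(11,)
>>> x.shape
(7,)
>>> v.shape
()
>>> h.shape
(5, 17)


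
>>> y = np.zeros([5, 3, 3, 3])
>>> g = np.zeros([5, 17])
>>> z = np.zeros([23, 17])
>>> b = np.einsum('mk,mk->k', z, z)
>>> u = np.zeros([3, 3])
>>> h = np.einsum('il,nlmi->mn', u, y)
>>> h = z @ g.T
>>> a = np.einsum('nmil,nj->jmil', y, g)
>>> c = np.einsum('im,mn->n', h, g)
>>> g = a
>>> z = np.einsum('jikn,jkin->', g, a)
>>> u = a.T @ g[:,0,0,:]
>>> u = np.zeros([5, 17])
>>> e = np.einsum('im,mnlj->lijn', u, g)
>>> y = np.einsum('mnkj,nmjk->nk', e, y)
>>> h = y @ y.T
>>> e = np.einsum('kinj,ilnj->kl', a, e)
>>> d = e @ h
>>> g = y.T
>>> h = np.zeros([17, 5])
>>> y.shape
(5, 3)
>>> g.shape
(3, 5)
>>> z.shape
()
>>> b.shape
(17,)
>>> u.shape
(5, 17)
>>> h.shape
(17, 5)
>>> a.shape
(17, 3, 3, 3)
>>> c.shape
(17,)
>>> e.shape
(17, 5)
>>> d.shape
(17, 5)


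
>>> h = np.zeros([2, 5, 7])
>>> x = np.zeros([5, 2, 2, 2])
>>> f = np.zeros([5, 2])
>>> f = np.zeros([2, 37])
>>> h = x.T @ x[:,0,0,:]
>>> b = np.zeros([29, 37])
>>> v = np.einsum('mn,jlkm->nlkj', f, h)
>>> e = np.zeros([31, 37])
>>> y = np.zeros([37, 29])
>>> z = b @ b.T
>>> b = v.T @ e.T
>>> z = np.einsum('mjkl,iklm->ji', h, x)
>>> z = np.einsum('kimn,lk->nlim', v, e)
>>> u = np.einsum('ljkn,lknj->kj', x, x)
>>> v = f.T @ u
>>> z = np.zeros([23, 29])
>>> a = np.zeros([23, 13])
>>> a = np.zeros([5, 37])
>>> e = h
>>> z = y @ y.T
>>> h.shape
(2, 2, 2, 2)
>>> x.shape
(5, 2, 2, 2)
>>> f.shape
(2, 37)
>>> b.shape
(2, 2, 2, 31)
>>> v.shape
(37, 2)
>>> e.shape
(2, 2, 2, 2)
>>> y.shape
(37, 29)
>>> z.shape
(37, 37)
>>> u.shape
(2, 2)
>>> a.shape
(5, 37)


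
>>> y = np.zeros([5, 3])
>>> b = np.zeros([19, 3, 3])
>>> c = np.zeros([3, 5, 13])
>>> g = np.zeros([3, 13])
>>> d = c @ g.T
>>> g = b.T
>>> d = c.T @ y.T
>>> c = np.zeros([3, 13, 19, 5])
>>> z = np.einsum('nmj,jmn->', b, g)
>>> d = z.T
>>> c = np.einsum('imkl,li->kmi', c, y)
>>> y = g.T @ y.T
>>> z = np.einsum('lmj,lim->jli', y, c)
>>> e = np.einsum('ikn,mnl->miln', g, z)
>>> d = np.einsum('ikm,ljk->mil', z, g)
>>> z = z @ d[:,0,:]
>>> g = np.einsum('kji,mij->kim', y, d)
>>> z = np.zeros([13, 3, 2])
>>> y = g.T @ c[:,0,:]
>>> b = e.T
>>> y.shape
(13, 5, 3)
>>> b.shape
(19, 13, 3, 5)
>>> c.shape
(19, 13, 3)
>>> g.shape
(19, 5, 13)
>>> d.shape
(13, 5, 3)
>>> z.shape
(13, 3, 2)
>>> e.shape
(5, 3, 13, 19)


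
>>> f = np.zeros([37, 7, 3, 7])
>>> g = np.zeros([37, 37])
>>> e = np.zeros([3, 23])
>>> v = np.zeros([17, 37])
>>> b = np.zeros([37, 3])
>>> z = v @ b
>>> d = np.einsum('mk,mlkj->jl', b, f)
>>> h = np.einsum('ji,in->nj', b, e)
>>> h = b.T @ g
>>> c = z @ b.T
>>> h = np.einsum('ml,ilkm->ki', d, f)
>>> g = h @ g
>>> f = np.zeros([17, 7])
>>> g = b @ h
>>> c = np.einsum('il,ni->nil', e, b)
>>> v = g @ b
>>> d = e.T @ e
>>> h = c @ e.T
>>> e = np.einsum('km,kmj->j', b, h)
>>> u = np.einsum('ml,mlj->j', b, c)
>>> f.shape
(17, 7)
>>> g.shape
(37, 37)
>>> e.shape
(3,)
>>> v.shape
(37, 3)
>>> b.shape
(37, 3)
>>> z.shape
(17, 3)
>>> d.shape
(23, 23)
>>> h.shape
(37, 3, 3)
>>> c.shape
(37, 3, 23)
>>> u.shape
(23,)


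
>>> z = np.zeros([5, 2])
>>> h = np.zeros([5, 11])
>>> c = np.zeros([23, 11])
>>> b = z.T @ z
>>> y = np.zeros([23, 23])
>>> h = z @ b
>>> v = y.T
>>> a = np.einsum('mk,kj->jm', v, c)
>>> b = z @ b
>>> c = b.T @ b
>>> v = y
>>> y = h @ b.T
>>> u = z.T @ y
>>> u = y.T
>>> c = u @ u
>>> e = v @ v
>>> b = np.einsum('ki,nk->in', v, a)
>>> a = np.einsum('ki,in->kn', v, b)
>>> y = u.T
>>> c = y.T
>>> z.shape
(5, 2)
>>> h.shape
(5, 2)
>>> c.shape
(5, 5)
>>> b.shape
(23, 11)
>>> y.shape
(5, 5)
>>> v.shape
(23, 23)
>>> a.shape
(23, 11)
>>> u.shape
(5, 5)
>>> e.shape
(23, 23)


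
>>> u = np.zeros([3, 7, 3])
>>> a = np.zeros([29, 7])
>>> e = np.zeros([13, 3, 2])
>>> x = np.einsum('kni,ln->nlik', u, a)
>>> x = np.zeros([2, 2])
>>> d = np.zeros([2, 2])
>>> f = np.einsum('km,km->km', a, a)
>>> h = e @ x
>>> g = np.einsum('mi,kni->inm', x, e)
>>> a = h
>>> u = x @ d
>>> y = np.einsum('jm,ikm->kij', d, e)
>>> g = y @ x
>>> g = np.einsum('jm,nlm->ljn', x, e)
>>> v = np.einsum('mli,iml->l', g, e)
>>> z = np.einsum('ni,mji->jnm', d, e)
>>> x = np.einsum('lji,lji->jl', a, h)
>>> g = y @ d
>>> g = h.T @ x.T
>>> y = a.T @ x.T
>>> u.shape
(2, 2)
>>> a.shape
(13, 3, 2)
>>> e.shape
(13, 3, 2)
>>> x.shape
(3, 13)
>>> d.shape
(2, 2)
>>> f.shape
(29, 7)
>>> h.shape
(13, 3, 2)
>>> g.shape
(2, 3, 3)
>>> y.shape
(2, 3, 3)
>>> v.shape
(2,)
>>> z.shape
(3, 2, 13)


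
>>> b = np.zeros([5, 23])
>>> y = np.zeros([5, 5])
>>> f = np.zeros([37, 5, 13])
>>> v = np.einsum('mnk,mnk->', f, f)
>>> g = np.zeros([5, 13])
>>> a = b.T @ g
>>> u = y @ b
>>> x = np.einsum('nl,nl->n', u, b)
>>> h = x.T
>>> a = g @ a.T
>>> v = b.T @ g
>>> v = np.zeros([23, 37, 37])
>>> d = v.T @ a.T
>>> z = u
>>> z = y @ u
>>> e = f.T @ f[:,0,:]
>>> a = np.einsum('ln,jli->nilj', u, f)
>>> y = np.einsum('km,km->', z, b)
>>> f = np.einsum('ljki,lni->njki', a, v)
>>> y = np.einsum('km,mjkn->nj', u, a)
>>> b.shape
(5, 23)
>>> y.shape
(37, 13)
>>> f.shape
(37, 13, 5, 37)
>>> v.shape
(23, 37, 37)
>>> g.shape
(5, 13)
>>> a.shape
(23, 13, 5, 37)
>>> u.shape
(5, 23)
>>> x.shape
(5,)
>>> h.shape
(5,)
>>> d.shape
(37, 37, 5)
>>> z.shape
(5, 23)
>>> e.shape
(13, 5, 13)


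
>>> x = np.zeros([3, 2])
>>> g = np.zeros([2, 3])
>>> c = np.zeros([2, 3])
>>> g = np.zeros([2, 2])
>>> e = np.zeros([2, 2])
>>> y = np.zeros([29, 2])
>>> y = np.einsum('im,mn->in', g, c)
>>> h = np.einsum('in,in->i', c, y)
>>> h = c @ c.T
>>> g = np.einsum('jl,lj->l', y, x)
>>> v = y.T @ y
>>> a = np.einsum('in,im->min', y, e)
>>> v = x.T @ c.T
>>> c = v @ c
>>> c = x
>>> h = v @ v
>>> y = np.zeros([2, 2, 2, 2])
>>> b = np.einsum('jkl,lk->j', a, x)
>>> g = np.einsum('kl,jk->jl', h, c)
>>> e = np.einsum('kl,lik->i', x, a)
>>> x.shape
(3, 2)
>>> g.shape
(3, 2)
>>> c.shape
(3, 2)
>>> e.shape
(2,)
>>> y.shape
(2, 2, 2, 2)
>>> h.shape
(2, 2)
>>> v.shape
(2, 2)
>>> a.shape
(2, 2, 3)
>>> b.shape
(2,)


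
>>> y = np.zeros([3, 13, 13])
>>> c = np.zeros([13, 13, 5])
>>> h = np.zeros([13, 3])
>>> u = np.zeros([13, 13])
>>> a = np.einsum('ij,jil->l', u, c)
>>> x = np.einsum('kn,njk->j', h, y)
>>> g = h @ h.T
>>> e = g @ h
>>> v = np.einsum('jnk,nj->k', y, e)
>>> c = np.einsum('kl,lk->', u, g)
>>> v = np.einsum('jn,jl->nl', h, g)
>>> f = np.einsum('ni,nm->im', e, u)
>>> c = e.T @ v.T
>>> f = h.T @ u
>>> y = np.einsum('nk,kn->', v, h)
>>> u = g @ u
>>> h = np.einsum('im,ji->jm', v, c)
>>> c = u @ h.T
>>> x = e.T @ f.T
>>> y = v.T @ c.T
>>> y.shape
(13, 13)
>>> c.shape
(13, 3)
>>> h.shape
(3, 13)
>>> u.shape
(13, 13)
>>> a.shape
(5,)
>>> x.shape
(3, 3)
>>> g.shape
(13, 13)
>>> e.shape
(13, 3)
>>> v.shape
(3, 13)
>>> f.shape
(3, 13)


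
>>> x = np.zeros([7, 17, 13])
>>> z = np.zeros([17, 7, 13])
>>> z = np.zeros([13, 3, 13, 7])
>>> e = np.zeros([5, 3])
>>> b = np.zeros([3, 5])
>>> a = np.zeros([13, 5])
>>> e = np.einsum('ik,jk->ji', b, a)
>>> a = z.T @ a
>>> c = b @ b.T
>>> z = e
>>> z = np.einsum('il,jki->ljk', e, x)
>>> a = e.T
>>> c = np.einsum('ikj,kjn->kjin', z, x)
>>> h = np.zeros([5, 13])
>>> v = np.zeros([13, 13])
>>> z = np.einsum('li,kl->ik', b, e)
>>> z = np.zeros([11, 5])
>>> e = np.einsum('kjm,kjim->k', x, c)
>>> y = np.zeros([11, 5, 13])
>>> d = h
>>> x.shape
(7, 17, 13)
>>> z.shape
(11, 5)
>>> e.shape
(7,)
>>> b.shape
(3, 5)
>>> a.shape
(3, 13)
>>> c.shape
(7, 17, 3, 13)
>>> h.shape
(5, 13)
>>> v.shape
(13, 13)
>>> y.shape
(11, 5, 13)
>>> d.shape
(5, 13)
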